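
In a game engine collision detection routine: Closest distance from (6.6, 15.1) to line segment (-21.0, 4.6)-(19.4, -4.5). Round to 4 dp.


Project P onto AB: t = 0.5945 (clamped to [0,1])
Closest point on segment: (3.0164, -0.8096)
Distance: 16.3082

16.3082


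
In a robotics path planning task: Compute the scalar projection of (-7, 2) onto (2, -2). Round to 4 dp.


u.v = -18, |v| = sqrt(8) = 2.8284
Scalar projection = u.v / |v| = -18 / sqrt(8) = -6.364

-6.364


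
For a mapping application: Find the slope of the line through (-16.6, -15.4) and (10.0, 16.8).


slope = (y2-y1)/(x2-x1) = (16.8-(-15.4))/(10-(-16.6)) = 32.2/26.6 = 1.2105

1.2105


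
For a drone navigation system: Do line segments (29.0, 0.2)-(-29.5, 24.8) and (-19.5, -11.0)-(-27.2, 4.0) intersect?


Cross products: d1=-813.74, d2=-125.66, d3=1848.3, d4=1160.22
d1*d2 < 0 and d3*d4 < 0? no

No, they don't intersect


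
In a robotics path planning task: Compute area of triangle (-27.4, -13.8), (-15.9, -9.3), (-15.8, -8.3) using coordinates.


Area = |x_A(y_B-y_C) + x_B(y_C-y_A) + x_C(y_A-y_B)|/2
= |27.4 + (-87.45) + 71.1|/2
= 11.05/2 = 5.525

5.525


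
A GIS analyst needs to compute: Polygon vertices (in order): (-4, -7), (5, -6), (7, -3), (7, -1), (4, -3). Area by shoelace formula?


Shoelace sum: ((-4)*(-6) - 5*(-7)) + (5*(-3) - 7*(-6)) + (7*(-1) - 7*(-3)) + (7*(-3) - 4*(-1)) + (4*(-7) - (-4)*(-3))
= 43
Area = |43|/2 = 21.5

21.5


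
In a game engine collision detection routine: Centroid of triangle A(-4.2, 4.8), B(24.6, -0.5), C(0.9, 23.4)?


Centroid = ((x_A+x_B+x_C)/3, (y_A+y_B+y_C)/3)
= (((-4.2)+24.6+0.9)/3, (4.8+(-0.5)+23.4)/3)
= (7.1, 9.2333)

(7.1, 9.2333)


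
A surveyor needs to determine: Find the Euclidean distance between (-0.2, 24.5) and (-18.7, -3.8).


dx=-18.5, dy=-28.3
d^2 = (-18.5)^2 + (-28.3)^2 = 1143.14
d = sqrt(1143.14) = 33.8104

33.8104


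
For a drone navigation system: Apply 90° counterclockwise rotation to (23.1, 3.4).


90° CCW: (x,y) -> (-y, x)
(23.1,3.4) -> (-3.4, 23.1)

(-3.4, 23.1)


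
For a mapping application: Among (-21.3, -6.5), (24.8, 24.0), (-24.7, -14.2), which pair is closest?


d(P0,P1) = 55.2762, d(P0,P2) = 8.4172, d(P1,P2) = 62.5259
Closest: P0 and P2

Closest pair: (-21.3, -6.5) and (-24.7, -14.2), distance = 8.4172


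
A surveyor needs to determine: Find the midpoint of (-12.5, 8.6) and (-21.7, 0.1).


M = (((-12.5)+(-21.7))/2, (8.6+0.1)/2)
= (-17.1, 4.35)

(-17.1, 4.35)


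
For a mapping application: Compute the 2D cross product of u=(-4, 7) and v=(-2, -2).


u x v = u_x*v_y - u_y*v_x = (-4)*(-2) - 7*(-2)
= 8 - (-14) = 22

22


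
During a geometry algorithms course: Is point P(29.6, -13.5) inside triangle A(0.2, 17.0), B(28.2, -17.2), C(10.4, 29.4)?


Cross products: AB x AP = 151.48, BC x BP = -131.1, CA x CP = 675.66
All same sign? no

No, outside


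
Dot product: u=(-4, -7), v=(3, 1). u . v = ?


u . v = u_x*v_x + u_y*v_y = (-4)*3 + (-7)*1
= (-12) + (-7) = -19

-19


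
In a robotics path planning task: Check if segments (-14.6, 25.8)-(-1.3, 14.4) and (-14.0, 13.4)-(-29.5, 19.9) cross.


Cross products: d1=-188.3, d2=-98.05, d3=-158.08, d4=-248.33
d1*d2 < 0 and d3*d4 < 0? no

No, they don't intersect


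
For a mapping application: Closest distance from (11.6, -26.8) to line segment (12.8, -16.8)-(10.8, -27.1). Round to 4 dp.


Project P onto AB: t = 0.9574 (clamped to [0,1])
Closest point on segment: (10.8852, -26.6612)
Distance: 0.7281

0.7281


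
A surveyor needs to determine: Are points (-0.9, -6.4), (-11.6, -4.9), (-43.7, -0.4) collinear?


Cross product: ((-11.6)-(-0.9))*((-0.4)-(-6.4)) - ((-4.9)-(-6.4))*((-43.7)-(-0.9))
= 0

Yes, collinear


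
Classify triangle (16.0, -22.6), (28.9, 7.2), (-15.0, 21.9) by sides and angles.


Side lengths squared: AB^2=1054.45, BC^2=2143.3, CA^2=2941.25
Sorted: [1054.45, 2143.3, 2941.25]
By sides: Scalene, By angles: Acute

Scalene, Acute


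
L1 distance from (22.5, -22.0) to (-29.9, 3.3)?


|22.5-(-29.9)| + |(-22)-3.3| = 52.4 + 25.3 = 77.7

77.7


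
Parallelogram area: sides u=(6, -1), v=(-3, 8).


|u x v| = |6*8 - (-1)*(-3)|
= |48 - 3| = 45

45


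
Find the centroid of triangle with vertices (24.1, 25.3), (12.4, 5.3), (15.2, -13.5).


Centroid = ((x_A+x_B+x_C)/3, (y_A+y_B+y_C)/3)
= ((24.1+12.4+15.2)/3, (25.3+5.3+(-13.5))/3)
= (17.2333, 5.7)

(17.2333, 5.7)


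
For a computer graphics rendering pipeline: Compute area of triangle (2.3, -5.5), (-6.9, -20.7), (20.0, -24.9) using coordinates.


Area = |x_A(y_B-y_C) + x_B(y_C-y_A) + x_C(y_A-y_B)|/2
= |9.66 + 133.86 + 304|/2
= 447.52/2 = 223.76

223.76


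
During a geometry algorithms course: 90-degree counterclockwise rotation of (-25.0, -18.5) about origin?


90° CCW: (x,y) -> (-y, x)
(-25,-18.5) -> (18.5, -25)

(18.5, -25)


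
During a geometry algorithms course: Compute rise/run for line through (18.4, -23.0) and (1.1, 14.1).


slope = (y2-y1)/(x2-x1) = (14.1-(-23))/(1.1-18.4) = 37.1/(-17.3) = -2.1445

-2.1445


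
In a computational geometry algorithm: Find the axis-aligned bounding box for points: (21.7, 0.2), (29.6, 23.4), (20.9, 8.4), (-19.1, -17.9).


x range: [-19.1, 29.6]
y range: [-17.9, 23.4]
Bounding box: (-19.1,-17.9) to (29.6,23.4)

(-19.1,-17.9) to (29.6,23.4)


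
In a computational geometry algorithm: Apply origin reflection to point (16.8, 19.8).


Reflection over origin: (x,y) -> (-x,-y)
(16.8, 19.8) -> (-16.8, -19.8)

(-16.8, -19.8)


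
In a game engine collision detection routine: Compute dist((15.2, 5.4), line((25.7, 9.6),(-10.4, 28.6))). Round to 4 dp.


|cross product| = 351.12
|line direction| = sqrt(1664.21) = 40.7947
Distance = 351.12/sqrt(1664.21) = 8.607

8.607


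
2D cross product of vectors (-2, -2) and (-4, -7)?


u x v = u_x*v_y - u_y*v_x = (-2)*(-7) - (-2)*(-4)
= 14 - 8 = 6

6


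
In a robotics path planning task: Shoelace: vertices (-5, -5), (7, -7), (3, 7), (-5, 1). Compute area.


Shoelace sum: ((-5)*(-7) - 7*(-5)) + (7*7 - 3*(-7)) + (3*1 - (-5)*7) + ((-5)*(-5) - (-5)*1)
= 208
Area = |208|/2 = 104

104


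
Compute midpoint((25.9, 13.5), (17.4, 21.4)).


M = ((25.9+17.4)/2, (13.5+21.4)/2)
= (21.65, 17.45)

(21.65, 17.45)


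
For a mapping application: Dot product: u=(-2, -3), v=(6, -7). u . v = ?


u . v = u_x*v_x + u_y*v_y = (-2)*6 + (-3)*(-7)
= (-12) + 21 = 9

9


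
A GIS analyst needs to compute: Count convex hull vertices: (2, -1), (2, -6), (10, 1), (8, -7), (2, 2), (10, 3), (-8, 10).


Convex hull vertices (CCW): (-8, 10), (2, -6), (8, -7), (10, 1), (10, 3)
Count = 5

5


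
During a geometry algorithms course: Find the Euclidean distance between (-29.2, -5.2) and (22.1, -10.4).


dx=51.3, dy=-5.2
d^2 = 51.3^2 + (-5.2)^2 = 2658.73
d = sqrt(2658.73) = 51.5629

51.5629


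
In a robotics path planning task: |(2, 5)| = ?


|u| = sqrt(2^2 + 5^2) = sqrt(29) = 5.3852

5.3852


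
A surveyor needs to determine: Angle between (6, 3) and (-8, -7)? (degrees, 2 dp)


u.v = -69, |u| = sqrt(45) = 6.7082, |v| = sqrt(113) = 10.6301
cos(theta) = u.v/(|u||v|) = -69/sqrt(5085) = -0.967617
theta = acos(-0.967617) = 165.38 degrees

165.38 degrees


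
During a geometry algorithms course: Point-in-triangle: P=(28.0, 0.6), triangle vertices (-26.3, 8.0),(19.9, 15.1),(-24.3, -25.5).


Cross products: AB x AP = -727.41, BC x BP = 969.76, CA x CP = -1804.25
All same sign? no

No, outside


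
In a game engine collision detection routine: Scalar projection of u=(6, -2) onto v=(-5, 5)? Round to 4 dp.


u.v = -40, |v| = sqrt(50) = 7.0711
Scalar projection = u.v / |v| = -40 / sqrt(50) = -5.6569

-5.6569


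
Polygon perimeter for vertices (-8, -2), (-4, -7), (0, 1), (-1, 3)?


Sides: (-8, -2)->(-4, -7): sqrt(41) = 6.403124, (-4, -7)->(0, 1): sqrt(80) = 8.944272, (0, 1)->(-1, 3): sqrt(5) = 2.236068, (-1, 3)->(-8, -2): sqrt(74) = 8.602325
Sum = 26.185789
Perimeter = 26.1858

26.1858


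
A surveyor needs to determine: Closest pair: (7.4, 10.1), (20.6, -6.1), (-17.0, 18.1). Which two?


d(P0,P1) = 20.8969, d(P0,P2) = 25.678, d(P1,P2) = 44.7147
Closest: P0 and P1

Closest pair: (7.4, 10.1) and (20.6, -6.1), distance = 20.8969


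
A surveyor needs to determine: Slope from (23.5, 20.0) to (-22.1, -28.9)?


slope = (y2-y1)/(x2-x1) = ((-28.9)-20)/((-22.1)-23.5) = (-48.9)/(-45.6) = 1.0724

1.0724


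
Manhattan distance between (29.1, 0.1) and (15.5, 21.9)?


|29.1-15.5| + |0.1-21.9| = 13.6 + 21.8 = 35.4

35.4


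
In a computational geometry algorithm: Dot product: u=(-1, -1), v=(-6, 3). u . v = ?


u . v = u_x*v_x + u_y*v_y = (-1)*(-6) + (-1)*3
= 6 + (-3) = 3

3


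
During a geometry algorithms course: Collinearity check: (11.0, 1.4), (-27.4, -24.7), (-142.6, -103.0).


Cross product: ((-27.4)-11)*((-103)-1.4) - ((-24.7)-1.4)*((-142.6)-11)
= 0

Yes, collinear


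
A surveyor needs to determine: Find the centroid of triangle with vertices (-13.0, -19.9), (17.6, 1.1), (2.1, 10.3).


Centroid = ((x_A+x_B+x_C)/3, (y_A+y_B+y_C)/3)
= (((-13)+17.6+2.1)/3, ((-19.9)+1.1+10.3)/3)
= (2.2333, -2.8333)

(2.2333, -2.8333)


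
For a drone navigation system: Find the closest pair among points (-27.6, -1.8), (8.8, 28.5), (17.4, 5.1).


d(P0,P1) = 47.3608, d(P0,P2) = 45.5259, d(P1,P2) = 24.9303
Closest: P1 and P2

Closest pair: (8.8, 28.5) and (17.4, 5.1), distance = 24.9303


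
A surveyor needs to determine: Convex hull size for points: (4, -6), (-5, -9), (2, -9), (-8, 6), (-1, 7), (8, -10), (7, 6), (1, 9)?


Convex hull vertices (CCW): (-8, 6), (-5, -9), (8, -10), (7, 6), (1, 9)
Count = 5

5


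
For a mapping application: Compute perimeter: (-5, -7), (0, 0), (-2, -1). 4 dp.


Sides: (-5, -7)->(0, 0): sqrt(74) = 8.602325, (0, 0)->(-2, -1): sqrt(5) = 2.236068, (-2, -1)->(-5, -7): sqrt(45) = 6.708204
Sum = 17.546597
Perimeter = 17.5466

17.5466


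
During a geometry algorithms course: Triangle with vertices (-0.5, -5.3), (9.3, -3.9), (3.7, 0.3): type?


Side lengths squared: AB^2=98, BC^2=49, CA^2=49
Sorted: [49, 49, 98]
By sides: Isosceles, By angles: Right

Isosceles, Right


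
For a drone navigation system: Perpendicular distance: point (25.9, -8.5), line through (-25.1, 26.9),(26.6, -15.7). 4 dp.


|cross product| = 342.42
|line direction| = sqrt(4487.65) = 66.9899
Distance = 342.42/sqrt(4487.65) = 5.1115

5.1115


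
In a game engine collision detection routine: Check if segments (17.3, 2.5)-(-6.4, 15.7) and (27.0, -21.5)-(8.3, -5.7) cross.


Cross products: d1=-295.54, d2=-167.92, d3=440.76, d4=313.14
d1*d2 < 0 and d3*d4 < 0? no

No, they don't intersect


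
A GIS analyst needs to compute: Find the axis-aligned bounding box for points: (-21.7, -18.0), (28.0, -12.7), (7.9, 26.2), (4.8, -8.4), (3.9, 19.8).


x range: [-21.7, 28]
y range: [-18, 26.2]
Bounding box: (-21.7,-18) to (28,26.2)

(-21.7,-18) to (28,26.2)


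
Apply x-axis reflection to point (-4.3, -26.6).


Reflection over x-axis: (x,y) -> (x,-y)
(-4.3, -26.6) -> (-4.3, 26.6)

(-4.3, 26.6)


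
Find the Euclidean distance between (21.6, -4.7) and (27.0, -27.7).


dx=5.4, dy=-23
d^2 = 5.4^2 + (-23)^2 = 558.16
d = sqrt(558.16) = 23.6254

23.6254


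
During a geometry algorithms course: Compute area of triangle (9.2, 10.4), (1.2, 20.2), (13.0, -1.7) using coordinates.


Area = |x_A(y_B-y_C) + x_B(y_C-y_A) + x_C(y_A-y_B)|/2
= |201.48 + (-14.52) + (-127.4)|/2
= 59.56/2 = 29.78

29.78


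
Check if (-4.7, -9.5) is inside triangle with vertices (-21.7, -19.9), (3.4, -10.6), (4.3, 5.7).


Cross products: AB x AP = 102.94, BC x BP = 133.02, CA x CP = 164.8
All same sign? yes

Yes, inside


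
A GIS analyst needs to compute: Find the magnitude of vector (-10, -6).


|u| = sqrt((-10)^2 + (-6)^2) = sqrt(136) = 11.6619

11.6619


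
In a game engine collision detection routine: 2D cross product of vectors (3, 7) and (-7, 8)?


u x v = u_x*v_y - u_y*v_x = 3*8 - 7*(-7)
= 24 - (-49) = 73

73


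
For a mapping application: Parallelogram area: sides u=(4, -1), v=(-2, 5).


|u x v| = |4*5 - (-1)*(-2)|
= |20 - 2| = 18

18


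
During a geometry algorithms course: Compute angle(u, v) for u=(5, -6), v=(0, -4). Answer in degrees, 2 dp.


u.v = 24, |u| = sqrt(61) = 7.8102, |v| = sqrt(16) = 4
cos(theta) = u.v/(|u||v|) = 24/sqrt(976) = 0.768221
theta = acos(0.768221) = 39.81 degrees

39.81 degrees


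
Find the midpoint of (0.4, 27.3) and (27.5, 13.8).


M = ((0.4+27.5)/2, (27.3+13.8)/2)
= (13.95, 20.55)

(13.95, 20.55)


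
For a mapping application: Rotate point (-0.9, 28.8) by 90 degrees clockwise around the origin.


90° CW: (x,y) -> (y, -x)
(-0.9,28.8) -> (28.8, 0.9)

(28.8, 0.9)


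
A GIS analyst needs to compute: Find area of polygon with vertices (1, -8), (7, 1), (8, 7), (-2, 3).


Shoelace sum: (1*1 - 7*(-8)) + (7*7 - 8*1) + (8*3 - (-2)*7) + ((-2)*(-8) - 1*3)
= 149
Area = |149|/2 = 74.5

74.5


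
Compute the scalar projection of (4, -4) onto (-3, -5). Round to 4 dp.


u.v = 8, |v| = sqrt(34) = 5.831
Scalar projection = u.v / |v| = 8 / sqrt(34) = 1.372

1.372


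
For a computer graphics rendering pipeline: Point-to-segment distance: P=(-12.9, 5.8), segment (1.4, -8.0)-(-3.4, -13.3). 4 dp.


Project P onto AB: t = 0 (clamped to [0,1])
Closest point on segment: (1.4, -8)
Distance: 19.8728

19.8728


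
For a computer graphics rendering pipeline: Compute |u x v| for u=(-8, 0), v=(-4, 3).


|u x v| = |(-8)*3 - 0*(-4)|
= |(-24) - 0| = 24

24


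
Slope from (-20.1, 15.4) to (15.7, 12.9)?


slope = (y2-y1)/(x2-x1) = (12.9-15.4)/(15.7-(-20.1)) = (-2.5)/35.8 = -0.0698

-0.0698


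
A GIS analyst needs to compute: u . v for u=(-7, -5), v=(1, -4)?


u . v = u_x*v_x + u_y*v_y = (-7)*1 + (-5)*(-4)
= (-7) + 20 = 13

13


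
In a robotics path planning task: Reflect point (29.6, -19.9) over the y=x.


Reflection over y=x: (x,y) -> (y,x)
(29.6, -19.9) -> (-19.9, 29.6)

(-19.9, 29.6)


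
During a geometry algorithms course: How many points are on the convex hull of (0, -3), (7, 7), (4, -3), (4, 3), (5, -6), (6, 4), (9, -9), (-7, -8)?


Convex hull vertices (CCW): (-7, -8), (9, -9), (7, 7)
Count = 3

3


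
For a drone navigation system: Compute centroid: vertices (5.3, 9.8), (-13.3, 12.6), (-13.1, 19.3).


Centroid = ((x_A+x_B+x_C)/3, (y_A+y_B+y_C)/3)
= ((5.3+(-13.3)+(-13.1))/3, (9.8+12.6+19.3)/3)
= (-7.0333, 13.9)

(-7.0333, 13.9)


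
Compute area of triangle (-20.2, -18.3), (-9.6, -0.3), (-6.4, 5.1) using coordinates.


Area = |x_A(y_B-y_C) + x_B(y_C-y_A) + x_C(y_A-y_B)|/2
= |109.08 + (-224.64) + 115.2|/2
= 0.36/2 = 0.18

0.18


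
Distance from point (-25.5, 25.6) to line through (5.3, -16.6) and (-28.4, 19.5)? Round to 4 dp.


|cross product| = 310.26
|line direction| = sqrt(2438.9) = 49.3852
Distance = 310.26/sqrt(2438.9) = 6.2824

6.2824


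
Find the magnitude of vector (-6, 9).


|u| = sqrt((-6)^2 + 9^2) = sqrt(117) = 10.8167

10.8167


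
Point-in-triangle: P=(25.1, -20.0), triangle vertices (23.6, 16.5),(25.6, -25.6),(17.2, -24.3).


Cross products: AB x AP = -9.85, BC x BP = -46.39, CA x CP = -294.8
All same sign? yes

Yes, inside


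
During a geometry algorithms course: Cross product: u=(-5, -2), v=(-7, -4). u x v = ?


u x v = u_x*v_y - u_y*v_x = (-5)*(-4) - (-2)*(-7)
= 20 - 14 = 6

6


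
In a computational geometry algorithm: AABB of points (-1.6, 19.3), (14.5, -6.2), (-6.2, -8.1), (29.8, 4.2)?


x range: [-6.2, 29.8]
y range: [-8.1, 19.3]
Bounding box: (-6.2,-8.1) to (29.8,19.3)

(-6.2,-8.1) to (29.8,19.3)


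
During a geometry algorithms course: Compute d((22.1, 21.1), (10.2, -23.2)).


dx=-11.9, dy=-44.3
d^2 = (-11.9)^2 + (-44.3)^2 = 2104.1
d = sqrt(2104.1) = 45.8705

45.8705


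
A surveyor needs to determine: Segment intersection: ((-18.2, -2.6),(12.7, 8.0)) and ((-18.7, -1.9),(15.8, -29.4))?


Cross products: d1=-10.4, d2=1205.05, d3=26.93, d4=-1188.52
d1*d2 < 0 and d3*d4 < 0? yes

Yes, they intersect


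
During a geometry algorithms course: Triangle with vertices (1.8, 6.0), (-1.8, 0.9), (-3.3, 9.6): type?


Side lengths squared: AB^2=38.97, BC^2=77.94, CA^2=38.97
Sorted: [38.97, 38.97, 77.94]
By sides: Isosceles, By angles: Right

Isosceles, Right


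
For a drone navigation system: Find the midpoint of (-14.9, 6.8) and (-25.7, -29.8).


M = (((-14.9)+(-25.7))/2, (6.8+(-29.8))/2)
= (-20.3, -11.5)

(-20.3, -11.5)


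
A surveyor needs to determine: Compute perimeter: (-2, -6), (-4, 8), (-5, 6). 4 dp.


Sides: (-2, -6)->(-4, 8): sqrt(200) = 14.142136, (-4, 8)->(-5, 6): sqrt(5) = 2.236068, (-5, 6)->(-2, -6): sqrt(153) = 12.369317
Sum = 28.747521
Perimeter = 28.7475

28.7475


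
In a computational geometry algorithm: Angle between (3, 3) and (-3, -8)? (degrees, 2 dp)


u.v = -33, |u| = sqrt(18) = 4.2426, |v| = sqrt(73) = 8.544
cos(theta) = u.v/(|u||v|) = -33/sqrt(1314) = -0.910366
theta = acos(-0.910366) = 155.56 degrees

155.56 degrees


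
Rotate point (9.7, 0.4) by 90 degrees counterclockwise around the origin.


90° CCW: (x,y) -> (-y, x)
(9.7,0.4) -> (-0.4, 9.7)

(-0.4, 9.7)


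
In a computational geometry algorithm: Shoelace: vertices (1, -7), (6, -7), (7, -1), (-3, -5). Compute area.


Shoelace sum: (1*(-7) - 6*(-7)) + (6*(-1) - 7*(-7)) + (7*(-5) - (-3)*(-1)) + ((-3)*(-7) - 1*(-5))
= 66
Area = |66|/2 = 33

33


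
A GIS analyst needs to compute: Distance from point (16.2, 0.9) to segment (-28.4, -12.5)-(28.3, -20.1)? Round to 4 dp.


Project P onto AB: t = 0.7416 (clamped to [0,1])
Closest point on segment: (13.6484, -18.1361)
Distance: 19.2064

19.2064


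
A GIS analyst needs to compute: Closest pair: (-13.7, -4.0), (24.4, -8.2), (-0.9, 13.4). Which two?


d(P0,P1) = 38.3308, d(P0,P2) = 21.6009, d(P1,P2) = 33.2663
Closest: P0 and P2

Closest pair: (-13.7, -4.0) and (-0.9, 13.4), distance = 21.6009


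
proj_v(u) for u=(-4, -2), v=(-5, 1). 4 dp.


u.v = 18, |v| = sqrt(26) = 5.099
Scalar projection = u.v / |v| = 18 / sqrt(26) = 3.5301

3.5301


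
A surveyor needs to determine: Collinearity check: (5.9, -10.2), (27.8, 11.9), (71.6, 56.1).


Cross product: (27.8-5.9)*(56.1-(-10.2)) - (11.9-(-10.2))*(71.6-5.9)
= 0

Yes, collinear


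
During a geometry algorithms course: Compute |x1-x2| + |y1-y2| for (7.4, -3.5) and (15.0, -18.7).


|7.4-15| + |(-3.5)-(-18.7)| = 7.6 + 15.2 = 22.8

22.8


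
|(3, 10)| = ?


|u| = sqrt(3^2 + 10^2) = sqrt(109) = 10.4403

10.4403


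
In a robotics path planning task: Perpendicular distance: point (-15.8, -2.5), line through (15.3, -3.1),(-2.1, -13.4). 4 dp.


|cross product| = 330.77
|line direction| = sqrt(408.85) = 20.22
Distance = 330.77/sqrt(408.85) = 16.3585

16.3585


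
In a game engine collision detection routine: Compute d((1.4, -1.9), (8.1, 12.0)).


dx=6.7, dy=13.9
d^2 = 6.7^2 + 13.9^2 = 238.1
d = sqrt(238.1) = 15.4305

15.4305


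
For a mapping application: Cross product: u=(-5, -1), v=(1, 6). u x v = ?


u x v = u_x*v_y - u_y*v_x = (-5)*6 - (-1)*1
= (-30) - (-1) = -29

-29


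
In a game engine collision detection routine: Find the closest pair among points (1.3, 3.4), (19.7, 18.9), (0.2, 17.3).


d(P0,P1) = 24.0585, d(P0,P2) = 13.9435, d(P1,P2) = 19.5655
Closest: P0 and P2

Closest pair: (1.3, 3.4) and (0.2, 17.3), distance = 13.9435


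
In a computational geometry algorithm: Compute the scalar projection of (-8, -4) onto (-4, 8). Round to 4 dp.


u.v = 0, |v| = sqrt(80) = 8.9443
Scalar projection = u.v / |v| = 0 / sqrt(80) = 0

0


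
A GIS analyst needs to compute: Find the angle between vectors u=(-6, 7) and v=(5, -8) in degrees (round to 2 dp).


u.v = -86, |u| = sqrt(85) = 9.2195, |v| = sqrt(89) = 9.434
cos(theta) = u.v/(|u||v|) = -86/sqrt(7565) = -0.988767
theta = acos(-0.988767) = 171.4 degrees

171.4 degrees


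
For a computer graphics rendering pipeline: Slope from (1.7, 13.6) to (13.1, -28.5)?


slope = (y2-y1)/(x2-x1) = ((-28.5)-13.6)/(13.1-1.7) = (-42.1)/11.4 = -3.693

-3.693


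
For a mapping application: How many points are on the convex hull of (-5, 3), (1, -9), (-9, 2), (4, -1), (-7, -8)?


Convex hull vertices (CCW): (-9, 2), (-7, -8), (1, -9), (4, -1), (-5, 3)
Count = 5

5


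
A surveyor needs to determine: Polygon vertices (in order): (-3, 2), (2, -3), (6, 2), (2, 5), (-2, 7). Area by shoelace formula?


Shoelace sum: ((-3)*(-3) - 2*2) + (2*2 - 6*(-3)) + (6*5 - 2*2) + (2*7 - (-2)*5) + ((-2)*2 - (-3)*7)
= 94
Area = |94|/2 = 47

47


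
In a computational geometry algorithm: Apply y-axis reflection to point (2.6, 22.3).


Reflection over y-axis: (x,y) -> (-x,y)
(2.6, 22.3) -> (-2.6, 22.3)

(-2.6, 22.3)


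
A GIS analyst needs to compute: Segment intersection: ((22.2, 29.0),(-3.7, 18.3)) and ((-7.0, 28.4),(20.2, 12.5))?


Cross products: d1=480.6, d2=-222.25, d3=-296.9, d4=405.95
d1*d2 < 0 and d3*d4 < 0? yes

Yes, they intersect


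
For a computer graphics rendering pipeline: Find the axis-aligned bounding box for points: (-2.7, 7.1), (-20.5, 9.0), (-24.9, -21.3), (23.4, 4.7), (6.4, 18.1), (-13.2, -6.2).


x range: [-24.9, 23.4]
y range: [-21.3, 18.1]
Bounding box: (-24.9,-21.3) to (23.4,18.1)

(-24.9,-21.3) to (23.4,18.1)


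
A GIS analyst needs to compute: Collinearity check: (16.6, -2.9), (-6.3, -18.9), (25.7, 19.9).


Cross product: ((-6.3)-16.6)*(19.9-(-2.9)) - ((-18.9)-(-2.9))*(25.7-16.6)
= -376.52

No, not collinear


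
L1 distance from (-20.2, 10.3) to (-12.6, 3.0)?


|(-20.2)-(-12.6)| + |10.3-3| = 7.6 + 7.3 = 14.9

14.9


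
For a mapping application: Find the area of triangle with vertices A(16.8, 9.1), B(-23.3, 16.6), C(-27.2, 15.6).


Area = |x_A(y_B-y_C) + x_B(y_C-y_A) + x_C(y_A-y_B)|/2
= |16.8 + (-151.45) + 204|/2
= 69.35/2 = 34.675

34.675


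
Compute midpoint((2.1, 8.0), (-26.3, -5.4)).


M = ((2.1+(-26.3))/2, (8+(-5.4))/2)
= (-12.1, 1.3)

(-12.1, 1.3)


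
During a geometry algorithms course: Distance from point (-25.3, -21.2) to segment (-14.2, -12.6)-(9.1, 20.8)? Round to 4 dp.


Project P onto AB: t = 0 (clamped to [0,1])
Closest point on segment: (-14.2, -12.6)
Distance: 14.0417

14.0417


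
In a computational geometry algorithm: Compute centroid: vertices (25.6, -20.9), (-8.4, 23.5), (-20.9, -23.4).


Centroid = ((x_A+x_B+x_C)/3, (y_A+y_B+y_C)/3)
= ((25.6+(-8.4)+(-20.9))/3, ((-20.9)+23.5+(-23.4))/3)
= (-1.2333, -6.9333)

(-1.2333, -6.9333)


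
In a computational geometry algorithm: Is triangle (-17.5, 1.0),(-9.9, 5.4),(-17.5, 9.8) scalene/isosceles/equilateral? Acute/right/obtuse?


Side lengths squared: AB^2=77.12, BC^2=77.12, CA^2=77.44
Sorted: [77.12, 77.12, 77.44]
By sides: Isosceles, By angles: Acute

Isosceles, Acute


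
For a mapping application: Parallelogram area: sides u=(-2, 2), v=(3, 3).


|u x v| = |(-2)*3 - 2*3|
= |(-6) - 6| = 12

12


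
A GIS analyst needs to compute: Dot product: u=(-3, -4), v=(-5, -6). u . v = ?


u . v = u_x*v_x + u_y*v_y = (-3)*(-5) + (-4)*(-6)
= 15 + 24 = 39

39


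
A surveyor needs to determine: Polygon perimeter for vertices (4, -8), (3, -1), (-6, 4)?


Sides: (4, -8)->(3, -1): sqrt(50) = 7.071068, (3, -1)->(-6, 4): sqrt(106) = 10.29563, (-6, 4)->(4, -8): sqrt(244) = 15.620499
Sum = 32.987197
Perimeter = 32.9872

32.9872


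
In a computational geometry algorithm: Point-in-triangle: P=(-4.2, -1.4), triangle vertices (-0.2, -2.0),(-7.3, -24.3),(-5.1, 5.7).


Cross products: AB x AP = -93.46, BC x BP = -42.62, CA x CP = -27.86
All same sign? yes

Yes, inside


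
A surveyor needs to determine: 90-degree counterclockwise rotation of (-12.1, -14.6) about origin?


90° CCW: (x,y) -> (-y, x)
(-12.1,-14.6) -> (14.6, -12.1)

(14.6, -12.1)


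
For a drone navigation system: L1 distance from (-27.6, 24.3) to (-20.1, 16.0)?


|(-27.6)-(-20.1)| + |24.3-16| = 7.5 + 8.3 = 15.8

15.8


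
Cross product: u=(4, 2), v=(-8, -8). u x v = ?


u x v = u_x*v_y - u_y*v_x = 4*(-8) - 2*(-8)
= (-32) - (-16) = -16

-16


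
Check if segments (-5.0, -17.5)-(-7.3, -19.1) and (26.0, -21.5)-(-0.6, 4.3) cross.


Cross products: d1=693.4, d2=795.3, d3=58.8, d4=-43.1
d1*d2 < 0 and d3*d4 < 0? no

No, they don't intersect


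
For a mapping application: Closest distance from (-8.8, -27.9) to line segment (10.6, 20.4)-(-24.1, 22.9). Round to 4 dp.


Project P onto AB: t = 0.4564 (clamped to [0,1])
Closest point on segment: (-5.238, 21.5411)
Distance: 49.5692

49.5692


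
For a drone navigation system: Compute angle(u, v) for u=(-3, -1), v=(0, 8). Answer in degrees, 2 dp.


u.v = -8, |u| = sqrt(10) = 3.1623, |v| = sqrt(64) = 8
cos(theta) = u.v/(|u||v|) = -8/sqrt(640) = -0.316228
theta = acos(-0.316228) = 108.43 degrees

108.43 degrees


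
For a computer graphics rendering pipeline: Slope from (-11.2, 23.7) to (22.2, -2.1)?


slope = (y2-y1)/(x2-x1) = ((-2.1)-23.7)/(22.2-(-11.2)) = (-25.8)/33.4 = -0.7725

-0.7725


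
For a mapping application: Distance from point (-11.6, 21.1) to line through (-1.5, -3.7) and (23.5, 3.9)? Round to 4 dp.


|cross product| = 696.76
|line direction| = sqrt(682.76) = 26.1297
Distance = 696.76/sqrt(682.76) = 26.6655

26.6655


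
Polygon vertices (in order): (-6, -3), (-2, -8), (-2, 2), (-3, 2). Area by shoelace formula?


Shoelace sum: ((-6)*(-8) - (-2)*(-3)) + ((-2)*2 - (-2)*(-8)) + ((-2)*2 - (-3)*2) + ((-3)*(-3) - (-6)*2)
= 45
Area = |45|/2 = 22.5

22.5


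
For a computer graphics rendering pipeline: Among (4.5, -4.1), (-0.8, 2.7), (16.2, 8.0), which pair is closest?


d(P0,P1) = 8.6215, d(P0,P2) = 16.8315, d(P1,P2) = 17.807
Closest: P0 and P1

Closest pair: (4.5, -4.1) and (-0.8, 2.7), distance = 8.6215


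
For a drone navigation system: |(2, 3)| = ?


|u| = sqrt(2^2 + 3^2) = sqrt(13) = 3.6056

3.6056


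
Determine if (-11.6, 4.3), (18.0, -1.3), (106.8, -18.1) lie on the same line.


Cross product: (18-(-11.6))*((-18.1)-4.3) - ((-1.3)-4.3)*(106.8-(-11.6))
= 0

Yes, collinear


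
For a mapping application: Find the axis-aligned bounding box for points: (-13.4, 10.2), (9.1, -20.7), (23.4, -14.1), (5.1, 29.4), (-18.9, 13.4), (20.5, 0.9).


x range: [-18.9, 23.4]
y range: [-20.7, 29.4]
Bounding box: (-18.9,-20.7) to (23.4,29.4)

(-18.9,-20.7) to (23.4,29.4)


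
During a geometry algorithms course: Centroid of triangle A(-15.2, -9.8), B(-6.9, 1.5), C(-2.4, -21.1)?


Centroid = ((x_A+x_B+x_C)/3, (y_A+y_B+y_C)/3)
= (((-15.2)+(-6.9)+(-2.4))/3, ((-9.8)+1.5+(-21.1))/3)
= (-8.1667, -9.8)

(-8.1667, -9.8)


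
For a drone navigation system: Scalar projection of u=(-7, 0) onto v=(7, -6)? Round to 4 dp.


u.v = -49, |v| = sqrt(85) = 9.2195
Scalar projection = u.v / |v| = -49 / sqrt(85) = -5.3148

-5.3148


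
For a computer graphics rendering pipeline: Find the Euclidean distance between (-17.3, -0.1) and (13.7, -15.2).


dx=31, dy=-15.1
d^2 = 31^2 + (-15.1)^2 = 1189.01
d = sqrt(1189.01) = 34.482

34.482


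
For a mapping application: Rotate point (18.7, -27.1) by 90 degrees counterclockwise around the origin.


90° CCW: (x,y) -> (-y, x)
(18.7,-27.1) -> (27.1, 18.7)

(27.1, 18.7)


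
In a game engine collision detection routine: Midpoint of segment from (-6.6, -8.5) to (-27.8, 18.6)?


M = (((-6.6)+(-27.8))/2, ((-8.5)+18.6)/2)
= (-17.2, 5.05)

(-17.2, 5.05)


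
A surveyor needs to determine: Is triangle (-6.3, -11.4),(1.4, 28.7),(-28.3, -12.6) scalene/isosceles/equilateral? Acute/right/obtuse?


Side lengths squared: AB^2=1667.3, BC^2=2587.78, CA^2=485.44
Sorted: [485.44, 1667.3, 2587.78]
By sides: Scalene, By angles: Obtuse

Scalene, Obtuse


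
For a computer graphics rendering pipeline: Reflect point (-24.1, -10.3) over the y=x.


Reflection over y=x: (x,y) -> (y,x)
(-24.1, -10.3) -> (-10.3, -24.1)

(-10.3, -24.1)


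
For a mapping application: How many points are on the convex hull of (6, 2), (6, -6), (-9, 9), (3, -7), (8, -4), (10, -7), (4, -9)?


Convex hull vertices (CCW): (-9, 9), (4, -9), (10, -7), (6, 2)
Count = 4

4


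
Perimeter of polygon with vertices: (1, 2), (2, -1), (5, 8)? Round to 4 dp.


Sides: (1, 2)->(2, -1): sqrt(10) = 3.162278, (2, -1)->(5, 8): sqrt(90) = 9.486833, (5, 8)->(1, 2): sqrt(52) = 7.211103
Sum = 19.860214
Perimeter = 19.8602

19.8602


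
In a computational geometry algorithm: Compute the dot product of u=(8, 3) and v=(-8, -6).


u . v = u_x*v_x + u_y*v_y = 8*(-8) + 3*(-6)
= (-64) + (-18) = -82

-82


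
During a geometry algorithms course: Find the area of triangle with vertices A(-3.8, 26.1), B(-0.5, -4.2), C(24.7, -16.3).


Area = |x_A(y_B-y_C) + x_B(y_C-y_A) + x_C(y_A-y_B)|/2
= |(-45.98) + 21.2 + 748.41|/2
= 723.63/2 = 361.815

361.815


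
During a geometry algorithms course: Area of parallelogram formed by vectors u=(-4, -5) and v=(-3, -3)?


|u x v| = |(-4)*(-3) - (-5)*(-3)|
= |12 - 15| = 3

3


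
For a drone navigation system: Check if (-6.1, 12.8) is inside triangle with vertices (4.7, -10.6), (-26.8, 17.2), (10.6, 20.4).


Cross products: AB x AP = -436.86, BC x BP = -230.8, CA x CP = -472.86
All same sign? yes

Yes, inside


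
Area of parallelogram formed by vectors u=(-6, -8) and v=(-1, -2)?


|u x v| = |(-6)*(-2) - (-8)*(-1)|
= |12 - 8| = 4

4


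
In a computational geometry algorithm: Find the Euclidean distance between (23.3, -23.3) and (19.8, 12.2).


dx=-3.5, dy=35.5
d^2 = (-3.5)^2 + 35.5^2 = 1272.5
d = sqrt(1272.5) = 35.6721

35.6721


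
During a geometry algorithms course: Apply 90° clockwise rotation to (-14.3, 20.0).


90° CW: (x,y) -> (y, -x)
(-14.3,20) -> (20, 14.3)

(20, 14.3)


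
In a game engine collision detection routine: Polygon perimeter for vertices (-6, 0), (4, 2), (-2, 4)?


Sides: (-6, 0)->(4, 2): sqrt(104) = 10.198039, (4, 2)->(-2, 4): sqrt(40) = 6.324555, (-2, 4)->(-6, 0): sqrt(32) = 5.656854
Sum = 22.179448
Perimeter = 22.1794

22.1794


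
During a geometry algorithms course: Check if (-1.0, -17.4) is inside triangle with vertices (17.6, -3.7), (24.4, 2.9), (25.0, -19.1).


Cross products: AB x AP = 29.6, BC x BP = -570.98, CA x CP = 387.82
All same sign? no

No, outside


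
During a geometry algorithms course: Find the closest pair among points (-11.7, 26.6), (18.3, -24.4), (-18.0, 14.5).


d(P0,P1) = 59.1692, d(P0,P2) = 13.6418, d(P1,P2) = 53.2062
Closest: P0 and P2

Closest pair: (-11.7, 26.6) and (-18.0, 14.5), distance = 13.6418


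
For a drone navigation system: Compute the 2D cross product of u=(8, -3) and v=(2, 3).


u x v = u_x*v_y - u_y*v_x = 8*3 - (-3)*2
= 24 - (-6) = 30

30


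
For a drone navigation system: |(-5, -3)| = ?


|u| = sqrt((-5)^2 + (-3)^2) = sqrt(34) = 5.831

5.831


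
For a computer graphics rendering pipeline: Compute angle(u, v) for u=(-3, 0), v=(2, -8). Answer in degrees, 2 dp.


u.v = -6, |u| = sqrt(9) = 3, |v| = sqrt(68) = 8.2462
cos(theta) = u.v/(|u||v|) = -6/sqrt(612) = -0.242536
theta = acos(-0.242536) = 104.04 degrees

104.04 degrees


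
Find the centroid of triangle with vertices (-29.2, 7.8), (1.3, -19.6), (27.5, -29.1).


Centroid = ((x_A+x_B+x_C)/3, (y_A+y_B+y_C)/3)
= (((-29.2)+1.3+27.5)/3, (7.8+(-19.6)+(-29.1))/3)
= (-0.1333, -13.6333)

(-0.1333, -13.6333)


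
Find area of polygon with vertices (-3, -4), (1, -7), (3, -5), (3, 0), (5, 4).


Shoelace sum: ((-3)*(-7) - 1*(-4)) + (1*(-5) - 3*(-7)) + (3*0 - 3*(-5)) + (3*4 - 5*0) + (5*(-4) - (-3)*4)
= 60
Area = |60|/2 = 30

30


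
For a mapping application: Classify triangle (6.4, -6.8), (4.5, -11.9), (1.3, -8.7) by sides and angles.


Side lengths squared: AB^2=29.62, BC^2=20.48, CA^2=29.62
Sorted: [20.48, 29.62, 29.62]
By sides: Isosceles, By angles: Acute

Isosceles, Acute


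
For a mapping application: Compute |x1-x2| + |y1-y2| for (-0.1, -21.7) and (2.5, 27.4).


|(-0.1)-2.5| + |(-21.7)-27.4| = 2.6 + 49.1 = 51.7

51.7


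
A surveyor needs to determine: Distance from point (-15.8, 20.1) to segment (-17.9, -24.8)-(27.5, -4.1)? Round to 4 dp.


Project P onto AB: t = 0.4116 (clamped to [0,1])
Closest point on segment: (0.7872, -16.2796)
Distance: 39.9826

39.9826


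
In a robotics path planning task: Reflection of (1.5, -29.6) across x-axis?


Reflection over x-axis: (x,y) -> (x,-y)
(1.5, -29.6) -> (1.5, 29.6)

(1.5, 29.6)


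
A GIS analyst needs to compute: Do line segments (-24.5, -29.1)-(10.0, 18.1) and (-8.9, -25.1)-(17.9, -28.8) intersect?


Cross products: d1=-164.92, d2=1227.69, d3=-598.32, d4=-1990.93
d1*d2 < 0 and d3*d4 < 0? no

No, they don't intersect


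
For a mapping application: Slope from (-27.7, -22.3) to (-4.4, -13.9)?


slope = (y2-y1)/(x2-x1) = ((-13.9)-(-22.3))/((-4.4)-(-27.7)) = 8.4/23.3 = 0.3605

0.3605


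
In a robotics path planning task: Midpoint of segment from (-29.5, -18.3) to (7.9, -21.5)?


M = (((-29.5)+7.9)/2, ((-18.3)+(-21.5))/2)
= (-10.8, -19.9)

(-10.8, -19.9)


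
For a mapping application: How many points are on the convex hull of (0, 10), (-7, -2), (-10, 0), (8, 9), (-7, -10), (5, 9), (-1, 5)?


Convex hull vertices (CCW): (-10, 0), (-7, -10), (8, 9), (0, 10)
Count = 4

4


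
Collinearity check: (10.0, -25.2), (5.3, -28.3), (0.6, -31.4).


Cross product: (5.3-10)*((-31.4)-(-25.2)) - ((-28.3)-(-25.2))*(0.6-10)
= 0

Yes, collinear


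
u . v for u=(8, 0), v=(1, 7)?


u . v = u_x*v_x + u_y*v_y = 8*1 + 0*7
= 8 + 0 = 8

8


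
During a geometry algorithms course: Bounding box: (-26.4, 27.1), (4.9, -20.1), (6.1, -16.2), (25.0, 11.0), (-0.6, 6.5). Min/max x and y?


x range: [-26.4, 25]
y range: [-20.1, 27.1]
Bounding box: (-26.4,-20.1) to (25,27.1)

(-26.4,-20.1) to (25,27.1)


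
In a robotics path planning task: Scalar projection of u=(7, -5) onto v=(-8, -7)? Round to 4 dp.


u.v = -21, |v| = sqrt(113) = 10.6301
Scalar projection = u.v / |v| = -21 / sqrt(113) = -1.9755

-1.9755


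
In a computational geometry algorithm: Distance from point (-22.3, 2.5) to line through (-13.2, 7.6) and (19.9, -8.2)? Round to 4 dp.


|cross product| = 312.59
|line direction| = sqrt(1345.25) = 36.6776
Distance = 312.59/sqrt(1345.25) = 8.5226

8.5226


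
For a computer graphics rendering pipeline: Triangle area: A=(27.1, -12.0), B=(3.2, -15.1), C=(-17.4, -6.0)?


Area = |x_A(y_B-y_C) + x_B(y_C-y_A) + x_C(y_A-y_B)|/2
= |(-246.61) + 19.2 + (-53.94)|/2
= 281.35/2 = 140.675

140.675


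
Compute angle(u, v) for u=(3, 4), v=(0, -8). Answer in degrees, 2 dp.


u.v = -32, |u| = sqrt(25) = 5, |v| = sqrt(64) = 8
cos(theta) = u.v/(|u||v|) = -32/sqrt(1600) = -0.8
theta = acos(-0.8) = 143.13 degrees

143.13 degrees


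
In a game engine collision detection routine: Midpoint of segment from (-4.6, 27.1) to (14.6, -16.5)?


M = (((-4.6)+14.6)/2, (27.1+(-16.5))/2)
= (5, 5.3)

(5, 5.3)


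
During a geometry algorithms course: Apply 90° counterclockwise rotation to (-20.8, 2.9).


90° CCW: (x,y) -> (-y, x)
(-20.8,2.9) -> (-2.9, -20.8)

(-2.9, -20.8)


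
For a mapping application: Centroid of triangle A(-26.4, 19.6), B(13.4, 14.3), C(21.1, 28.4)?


Centroid = ((x_A+x_B+x_C)/3, (y_A+y_B+y_C)/3)
= (((-26.4)+13.4+21.1)/3, (19.6+14.3+28.4)/3)
= (2.7, 20.7667)

(2.7, 20.7667)


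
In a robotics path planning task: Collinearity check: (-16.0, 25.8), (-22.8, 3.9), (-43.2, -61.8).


Cross product: ((-22.8)-(-16))*((-61.8)-25.8) - (3.9-25.8)*((-43.2)-(-16))
= 0

Yes, collinear


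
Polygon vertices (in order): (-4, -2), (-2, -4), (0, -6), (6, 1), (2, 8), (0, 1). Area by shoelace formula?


Shoelace sum: ((-4)*(-4) - (-2)*(-2)) + ((-2)*(-6) - 0*(-4)) + (0*1 - 6*(-6)) + (6*8 - 2*1) + (2*1 - 0*8) + (0*(-2) - (-4)*1)
= 112
Area = |112|/2 = 56

56


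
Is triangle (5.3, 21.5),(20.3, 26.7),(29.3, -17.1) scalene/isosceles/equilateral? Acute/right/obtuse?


Side lengths squared: AB^2=252.04, BC^2=1999.44, CA^2=2065.96
Sorted: [252.04, 1999.44, 2065.96]
By sides: Scalene, By angles: Acute

Scalene, Acute


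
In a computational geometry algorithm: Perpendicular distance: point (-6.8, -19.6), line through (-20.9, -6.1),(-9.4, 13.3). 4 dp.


|cross product| = 428.79
|line direction| = sqrt(508.61) = 22.5524
Distance = 428.79/sqrt(508.61) = 19.0131

19.0131


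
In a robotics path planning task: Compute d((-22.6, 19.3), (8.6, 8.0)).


dx=31.2, dy=-11.3
d^2 = 31.2^2 + (-11.3)^2 = 1101.13
d = sqrt(1101.13) = 33.1833

33.1833


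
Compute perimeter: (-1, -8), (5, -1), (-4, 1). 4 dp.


Sides: (-1, -8)->(5, -1): sqrt(85) = 9.219544, (5, -1)->(-4, 1): sqrt(85) = 9.219544, (-4, 1)->(-1, -8): sqrt(90) = 9.486833
Sum = 27.925921
Perimeter = 27.9259

27.9259


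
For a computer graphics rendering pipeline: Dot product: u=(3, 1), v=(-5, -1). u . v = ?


u . v = u_x*v_x + u_y*v_y = 3*(-5) + 1*(-1)
= (-15) + (-1) = -16

-16


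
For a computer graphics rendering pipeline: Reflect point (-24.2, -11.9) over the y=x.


Reflection over y=x: (x,y) -> (y,x)
(-24.2, -11.9) -> (-11.9, -24.2)

(-11.9, -24.2)


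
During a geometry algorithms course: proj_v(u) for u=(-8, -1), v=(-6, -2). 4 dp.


u.v = 50, |v| = sqrt(40) = 6.3246
Scalar projection = u.v / |v| = 50 / sqrt(40) = 7.9057

7.9057


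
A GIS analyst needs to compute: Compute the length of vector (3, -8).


|u| = sqrt(3^2 + (-8)^2) = sqrt(73) = 8.544

8.544


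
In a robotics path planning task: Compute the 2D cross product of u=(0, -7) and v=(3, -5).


u x v = u_x*v_y - u_y*v_x = 0*(-5) - (-7)*3
= 0 - (-21) = 21

21


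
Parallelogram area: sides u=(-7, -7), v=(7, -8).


|u x v| = |(-7)*(-8) - (-7)*7|
= |56 - (-49)| = 105

105


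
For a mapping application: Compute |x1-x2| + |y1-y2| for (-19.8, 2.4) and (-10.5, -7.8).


|(-19.8)-(-10.5)| + |2.4-(-7.8)| = 9.3 + 10.2 = 19.5

19.5


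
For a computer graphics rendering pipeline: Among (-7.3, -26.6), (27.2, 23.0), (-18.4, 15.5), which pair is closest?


d(P0,P1) = 60.4186, d(P0,P2) = 43.5387, d(P1,P2) = 46.2127
Closest: P0 and P2

Closest pair: (-7.3, -26.6) and (-18.4, 15.5), distance = 43.5387


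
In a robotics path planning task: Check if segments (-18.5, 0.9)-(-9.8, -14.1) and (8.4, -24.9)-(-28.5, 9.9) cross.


Cross products: d1=-15.9, d2=234.84, d3=179.04, d4=-71.7
d1*d2 < 0 and d3*d4 < 0? yes

Yes, they intersect


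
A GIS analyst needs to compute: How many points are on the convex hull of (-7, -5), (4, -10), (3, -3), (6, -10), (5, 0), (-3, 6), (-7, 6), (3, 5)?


Convex hull vertices (CCW): (-7, -5), (4, -10), (6, -10), (5, 0), (3, 5), (-3, 6), (-7, 6)
Count = 7

7


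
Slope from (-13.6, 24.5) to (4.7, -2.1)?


slope = (y2-y1)/(x2-x1) = ((-2.1)-24.5)/(4.7-(-13.6)) = (-26.6)/18.3 = -1.4536

-1.4536


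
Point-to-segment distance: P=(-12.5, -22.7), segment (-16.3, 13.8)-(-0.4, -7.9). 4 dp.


Project P onto AB: t = 1 (clamped to [0,1])
Closest point on segment: (-0.4, -7.9)
Distance: 19.1167

19.1167


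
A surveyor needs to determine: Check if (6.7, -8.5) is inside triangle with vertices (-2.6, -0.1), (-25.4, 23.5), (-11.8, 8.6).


Cross products: AB x AP = -27.96, BC x BP = 43.09, CA x CP = 3.63
All same sign? no

No, outside


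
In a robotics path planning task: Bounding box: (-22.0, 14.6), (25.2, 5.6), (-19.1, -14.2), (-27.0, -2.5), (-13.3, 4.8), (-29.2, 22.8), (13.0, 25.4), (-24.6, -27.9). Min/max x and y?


x range: [-29.2, 25.2]
y range: [-27.9, 25.4]
Bounding box: (-29.2,-27.9) to (25.2,25.4)

(-29.2,-27.9) to (25.2,25.4)


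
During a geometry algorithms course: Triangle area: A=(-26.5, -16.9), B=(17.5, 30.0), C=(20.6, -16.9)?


Area = |x_A(y_B-y_C) + x_B(y_C-y_A) + x_C(y_A-y_B)|/2
= |(-1242.85) + 0 + (-966.14)|/2
= 2208.99/2 = 1104.495

1104.495
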